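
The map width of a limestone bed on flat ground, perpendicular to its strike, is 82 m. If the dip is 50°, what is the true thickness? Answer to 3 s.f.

True thickness t = w · sin(dip) = 82 × sin 50°
t = 82 × 0.7660 = 62.816 m

62.8 m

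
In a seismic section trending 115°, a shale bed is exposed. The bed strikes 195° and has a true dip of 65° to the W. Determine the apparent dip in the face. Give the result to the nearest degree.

The strike is 195° and the section trends 115°; the acute angle between them is β = 80°.
tan α = tan 65° × sin 80° = 2.1445 × 0.9848 = 2.1119
apparent dip = arctan 2.1119 = 64.66°

65°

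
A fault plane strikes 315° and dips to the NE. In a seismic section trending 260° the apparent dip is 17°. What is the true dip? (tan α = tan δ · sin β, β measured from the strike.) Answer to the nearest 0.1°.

β = acute angle between strike 315° and section 260° = 55°.
tan(true dip) = tan 17° / sin 55° = 0.3732
δ = arctan(0.3732) = 20.47°

20.5°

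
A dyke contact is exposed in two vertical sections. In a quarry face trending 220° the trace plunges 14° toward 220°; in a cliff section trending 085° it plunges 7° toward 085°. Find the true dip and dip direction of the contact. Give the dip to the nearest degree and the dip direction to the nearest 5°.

Each apparent-dip line lies in the plane. As unit vectors (x east, y north, z up), v₁ plunges 14°→220° and v₂ plunges 7°→085°.
Cross product v₁ × v₂ gives the pole to the plane: n ∝ (0.112, -0.315, 0.681).
True dip = arccos(n_z / |n|) = arccos(0.8976) = 26.2°.
Dip direction = atan2(0.112, -0.315) = 161° (azimuth of n's horizontal projection).

true dip 26°, dip direction 160°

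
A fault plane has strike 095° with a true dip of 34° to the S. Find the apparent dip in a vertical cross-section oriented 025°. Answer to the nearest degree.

The strike is 095° and the section trends 025°; the acute angle between them is β = 70°.
tan(apparent dip) = tan 34° · sin 70° = 0.6338
α = arctan(0.6338) = 32.37°

32°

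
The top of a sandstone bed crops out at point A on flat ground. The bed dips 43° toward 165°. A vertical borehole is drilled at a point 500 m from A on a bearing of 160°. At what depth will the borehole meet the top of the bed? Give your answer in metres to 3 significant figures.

The hole lies 5° from the dip direction, so the down-dip offset is 500 × cos 5° = 498.10 m.
Depth = down-dip offset × tan(dip) = 498.10 × tan 43° = 498.10 × 0.9325
Depth = 464.48 m

464 m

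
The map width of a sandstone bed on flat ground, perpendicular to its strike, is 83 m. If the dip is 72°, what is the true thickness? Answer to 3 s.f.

78.9 m

True thickness t = w · sin(dip) = 83 × sin 72°
t = 83 × 0.9511 = 78.938 m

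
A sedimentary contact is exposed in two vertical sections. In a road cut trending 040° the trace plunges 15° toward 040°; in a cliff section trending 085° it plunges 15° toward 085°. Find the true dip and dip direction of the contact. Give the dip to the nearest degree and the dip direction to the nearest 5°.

true dip 16°, dip direction 060°

The two traces are lines in the plane: v₁ = (sin 40°·cos 15°, cos 40°·cos 15°, −sin 15°), v₂ = (sin 85°·cos 15°, cos 85°·cos 15°, −sin 15°).
n = v₁ × v₂ = (0.170, 0.088, 0.660) (taken with n_z > 0).
Dip δ = arctan(|n_h|/n_z) = arctan(0.191/0.660) = 16.2°.
The horizontal component of n points toward azimuth atan2(n_x, n_y) = 62°, the dip direction.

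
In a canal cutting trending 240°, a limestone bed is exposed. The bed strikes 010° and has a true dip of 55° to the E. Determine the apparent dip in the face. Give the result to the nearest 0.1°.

The strike is 010° and the section trends 240°; the acute angle between them is β = 50°.
tan α = tan 55° × sin 50° = 1.4281 × 0.7660 = 1.0940
α = arctan(1.0940) = 47.57°

47.6°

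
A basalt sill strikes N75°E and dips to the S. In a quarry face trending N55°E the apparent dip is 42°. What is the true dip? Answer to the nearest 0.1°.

The section is 20° from the strike.
tan(true dip) = tan 42° / sin 20° = 2.6326
δ = arctan(2.6326) = 69.20°

69.2°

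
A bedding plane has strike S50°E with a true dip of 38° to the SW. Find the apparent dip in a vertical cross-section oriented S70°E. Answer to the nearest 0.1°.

15.0°

Angle between strike (S50°E) and section (S70°E): β = 20°.
tan(apparent dip) = tan 38° · sin 20° = 0.2672
apparent dip = arctan 0.2672 = 14.96°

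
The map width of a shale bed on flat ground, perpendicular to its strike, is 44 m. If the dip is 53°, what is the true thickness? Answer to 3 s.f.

True thickness t = w · sin(dip) = 44 × sin 53°
t = 44 × 0.7986 = 35.140 m

35.1 m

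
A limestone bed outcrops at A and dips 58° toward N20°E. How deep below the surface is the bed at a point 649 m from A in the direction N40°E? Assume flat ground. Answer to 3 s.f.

976 m

The hole lies 20° from the dip direction, so the down-dip offset is 649 × cos 20° = 609.86 m.
Depth = down-dip offset × tan(dip) = 609.86 × tan 58° = 609.86 × 1.6003
Depth = 975.98 m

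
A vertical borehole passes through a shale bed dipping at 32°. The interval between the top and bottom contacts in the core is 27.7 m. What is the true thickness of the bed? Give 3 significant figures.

True thickness t = h · cos(dip) = 27.7 × cos 32°
t = 27.7 × 0.8480 = 23.491 m

23.5 m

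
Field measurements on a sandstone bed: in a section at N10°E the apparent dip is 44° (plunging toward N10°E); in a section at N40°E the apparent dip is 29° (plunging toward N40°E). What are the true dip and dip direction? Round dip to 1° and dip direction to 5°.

The two traces are lines in the plane: v₁ = (sin 10°·cos 44°, cos 10°·cos 44°, −sin 44°), v₂ = (sin 40°·cos 29°, cos 40°·cos 29°, −sin 29°).
Cross product v₁ × v₂ gives the pole to the plane: n ∝ (-0.122, 0.330, 0.315).
tan δ = √(n_x²+n_y²)/n_z = 0.352/0.315, so δ = 48.2°.
The horizontal component of n points toward azimuth atan2(n_x, n_y) = 340°, the dip direction.

true dip 48°, dip direction 340°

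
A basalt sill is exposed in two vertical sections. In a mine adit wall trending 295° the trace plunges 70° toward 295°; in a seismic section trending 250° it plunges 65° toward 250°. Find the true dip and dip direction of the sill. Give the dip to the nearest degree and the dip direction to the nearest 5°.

true dip 70°, dip direction 290°

The two traces are lines in the plane: v₁ = (sin 295°·cos 70°, cos 295°·cos 70°, −sin 70°), v₂ = (sin 250°·cos 65°, cos 250°·cos 65°, −sin 65°).
n = v₁ × v₂ = (-0.267, 0.092, 0.102) (taken with n_z > 0).
Dip δ = arctan(|n_h|/n_z) = arctan(0.282/0.102) = 70.1°.
Dip direction = azimuth of (n_x, n_y) = atan2(-0.267, 0.092) = 289°.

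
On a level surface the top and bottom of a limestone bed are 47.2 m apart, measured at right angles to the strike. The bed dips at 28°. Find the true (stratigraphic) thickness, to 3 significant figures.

True thickness t = w · sin(dip) = 47.2 × sin 28°
t = 47.2 × 0.4695 = 22.159 m

22.2 m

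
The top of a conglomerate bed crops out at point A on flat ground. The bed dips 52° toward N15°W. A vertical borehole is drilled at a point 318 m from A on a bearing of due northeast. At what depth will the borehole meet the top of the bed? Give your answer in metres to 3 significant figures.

204 m

The hole lies 60° from the dip direction, so the down-dip offset is 318 × cos 60° = 159.00 m.
Depth = down-dip offset × tan(dip) = 159.00 × tan 52° = 159.00 × 1.2799
Depth = 203.51 m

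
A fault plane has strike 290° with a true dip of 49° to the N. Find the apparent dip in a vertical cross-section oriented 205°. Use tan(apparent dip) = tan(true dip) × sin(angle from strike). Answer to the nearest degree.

The strike is 290° and the section trends 205°; the acute angle between them is β = 85°.
tan(apparent dip) = tan 49° · sin 85° = 1.1460
apparent dip = arctan 1.1460 = 48.89°

49°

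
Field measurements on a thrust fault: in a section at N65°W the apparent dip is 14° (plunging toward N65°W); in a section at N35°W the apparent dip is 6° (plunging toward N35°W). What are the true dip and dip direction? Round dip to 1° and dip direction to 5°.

true dip 18°, dip direction 255°

The two traces are lines in the plane: v₁ = (sin 295°·cos 14°, cos 295°·cos 14°, −sin 14°), v₂ = (sin 325°·cos 6°, cos 325°·cos 6°, −sin 6°).
Cross product v₁ × v₂ gives the pole to the plane: n ∝ (-0.154, -0.046, 0.482).
True dip = arccos(n_z / |n|) = arccos(0.9486) = 18.4°.
Dip direction = atan2(-0.154, -0.046) = 253° (azimuth of n's horizontal projection).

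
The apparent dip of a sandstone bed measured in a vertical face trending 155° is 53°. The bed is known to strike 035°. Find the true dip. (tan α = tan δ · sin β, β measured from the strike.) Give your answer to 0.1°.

β = acute angle between strike 035° and section 155° = 60°.
tan(true dip) = tan 53° / sin 60° = 1.5323
δ = arctan(1.5323) = 56.87°

56.9°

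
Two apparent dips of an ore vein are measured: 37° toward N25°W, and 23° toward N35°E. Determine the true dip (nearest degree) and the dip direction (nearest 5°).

true dip 37°, dip direction 340°

Represent each trace as a vector plunging at its apparent dip toward its trend (east-north-up frame): v₁ = (-0.338, 0.724, -0.602), v₂ = (0.528, 0.754, -0.391).
Cross product v₁ × v₂ gives the pole to the plane: n ∝ (-0.171, 0.450, 0.637).
True dip = arccos(n_z / |n|) = arccos(0.7979) = 37.1°.
Dip direction = atan2(-0.171, 0.450) = 339° (azimuth of n's horizontal projection).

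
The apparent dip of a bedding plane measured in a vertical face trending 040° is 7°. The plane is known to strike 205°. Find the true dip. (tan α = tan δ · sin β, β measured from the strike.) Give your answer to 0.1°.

25.4°

β = acute angle between strike 205° and section 040° = 15°.
tan(true dip) = tan 7° / sin 15° = 0.4744
δ = arctan(0.4744) = 25.38°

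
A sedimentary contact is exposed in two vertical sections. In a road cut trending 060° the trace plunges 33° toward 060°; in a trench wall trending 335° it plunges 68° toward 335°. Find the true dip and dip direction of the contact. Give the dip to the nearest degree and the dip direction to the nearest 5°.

true dip 68°, dip direction 345°

Represent each trace as a vector plunging at its apparent dip toward its trend (east-north-up frame): v₁ = (0.726, 0.419, -0.545), v₂ = (-0.158, 0.340, -0.927).
Cross product v₁ × v₂ gives the pole to the plane: n ∝ (-0.204, 0.760, 0.313).
True dip = arccos(n_z / |n|) = arccos(0.3697) = 68.3°.
Dip direction = atan2(-0.204, 0.760) = 345° (azimuth of n's horizontal projection).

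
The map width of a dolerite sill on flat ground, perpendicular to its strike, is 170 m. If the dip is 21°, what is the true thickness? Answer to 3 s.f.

True thickness t = w · sin(dip) = 170 × sin 21°
t = 170 × 0.3584 = 60.923 m

60.9 m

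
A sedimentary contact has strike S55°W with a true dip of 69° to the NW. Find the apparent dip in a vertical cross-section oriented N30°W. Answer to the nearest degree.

69°

The strike is S55°W and the section trends N30°W; the acute angle between them is β = 85°.
tan α = tan 69° × sin 85° = 2.6051 × 0.9962 = 2.5952
α = arctan(2.5952) = 68.93°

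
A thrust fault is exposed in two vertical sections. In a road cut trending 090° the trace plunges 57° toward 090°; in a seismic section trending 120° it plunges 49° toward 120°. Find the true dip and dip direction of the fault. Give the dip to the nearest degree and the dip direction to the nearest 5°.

true dip 58°, dip direction 075°

The two traces are lines in the plane: v₁ = (sin 90°·cos 57°, cos 90°·cos 57°, −sin 57°), v₂ = (sin 120°·cos 49°, cos 120°·cos 49°, −sin 49°).
The plane normal is n = v₁ × v₂ ∝ (0.275, 0.065, 0.179).
True dip = arccos(n_z / |n|) = arccos(0.5341) = 57.7°.
Dip direction = atan2(0.275, 0.065) = 77° (azimuth of n's horizontal projection).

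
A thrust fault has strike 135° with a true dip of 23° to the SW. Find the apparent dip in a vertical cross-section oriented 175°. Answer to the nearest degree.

15°

The section lies 40° from the strike.
tan α = tan 23° × sin 40° = 0.4245 × 0.6428 = 0.2728
α = arctan(0.2728) = 15.26°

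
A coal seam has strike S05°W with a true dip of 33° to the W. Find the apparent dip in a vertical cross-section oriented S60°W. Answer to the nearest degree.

The strike is S05°W and the section trends S60°W; the acute angle between them is β = 55°.
tan(apparent dip) = tan 33° · sin 55° = 0.5320
apparent dip = arctan 0.5320 = 28.01°

28°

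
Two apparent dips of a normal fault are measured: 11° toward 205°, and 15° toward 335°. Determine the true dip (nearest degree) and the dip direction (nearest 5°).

true dip 29°, dip direction 275°

The two traces are lines in the plane: v₁ = (sin 205°·cos 11°, cos 205°·cos 11°, −sin 11°), v₂ = (sin 335°·cos 15°, cos 335°·cos 15°, −sin 15°).
The plane normal is n = v₁ × v₂ ∝ (-0.397, 0.029, 0.726).
Dip δ = arctan(|n_h|/n_z) = arctan(0.398/0.726) = 28.7°.
The horizontal component of n points toward azimuth atan2(n_x, n_y) = 274°, the dip direction.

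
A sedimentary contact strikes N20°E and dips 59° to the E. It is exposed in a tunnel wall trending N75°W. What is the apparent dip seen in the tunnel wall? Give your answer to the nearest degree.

Angle between strike (N20°E) and section (N75°W): β = 85°.
tan α = tan 59° × sin 85° = 1.6643 × 0.9962 = 1.6579
α = arctan(1.6579) = 58.90°

59°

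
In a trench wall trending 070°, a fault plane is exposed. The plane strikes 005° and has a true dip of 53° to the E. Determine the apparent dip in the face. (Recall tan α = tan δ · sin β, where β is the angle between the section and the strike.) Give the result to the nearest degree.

50°

The section lies 65° from the strike.
tan α = tan 53° × sin 65° = 1.3270 × 0.9063 = 1.2027
apparent dip = arctan 1.2027 = 50.26°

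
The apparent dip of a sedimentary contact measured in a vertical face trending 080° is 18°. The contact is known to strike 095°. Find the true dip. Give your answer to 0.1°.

51.5°

β = acute angle between strike 095° and section 080° = 15°.
tan δ = tan α / sin β = tan 18° / sin 15° = 0.3249 / 0.2588 = 1.2554
true dip = arctan 1.2554 = 51.46°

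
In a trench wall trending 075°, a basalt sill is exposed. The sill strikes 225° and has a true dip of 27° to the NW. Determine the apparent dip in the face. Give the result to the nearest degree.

The strike is 225° and the section trends 075°; the acute angle between them is β = 30°.
tan α = tan 27° × sin 30° = 0.5095 × 0.5000 = 0.2548
apparent dip = arctan 0.2548 = 14.29°

14°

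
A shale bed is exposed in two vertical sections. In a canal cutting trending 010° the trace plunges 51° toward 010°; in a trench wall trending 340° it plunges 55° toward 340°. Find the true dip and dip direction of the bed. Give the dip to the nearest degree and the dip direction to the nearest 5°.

true dip 55°, dip direction 340°

The two traces are lines in the plane: v₁ = (sin 10°·cos 51°, cos 10°·cos 51°, −sin 51°), v₂ = (sin 340°·cos 55°, cos 340°·cos 55°, −sin 55°).
The plane normal is n = v₁ × v₂ ∝ (-0.089, 0.242, 0.180).
tan δ = √(n_x²+n_y²)/n_z = 0.258/0.180, so δ = 55.0°.
The horizontal component of n points toward azimuth atan2(n_x, n_y) = 340°, the dip direction.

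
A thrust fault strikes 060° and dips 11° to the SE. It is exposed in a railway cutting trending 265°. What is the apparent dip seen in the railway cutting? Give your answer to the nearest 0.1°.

The section lies 25° from the strike.
tan α = tan 11° × sin 25° = 0.1944 × 0.4226 = 0.0821
apparent dip = arctan 0.0821 = 4.70°

4.7°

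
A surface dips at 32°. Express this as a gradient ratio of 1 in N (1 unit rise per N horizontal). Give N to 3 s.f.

1 in 1.60

1 : N means tan θ = 1/N, so N = 1/tan 32° = 1/0.6249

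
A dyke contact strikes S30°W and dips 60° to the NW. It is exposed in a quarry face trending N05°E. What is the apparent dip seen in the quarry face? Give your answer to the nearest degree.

Angle between strike (S30°W) and section (N05°E): β = 25°.
tan α = tan 60° × sin 25° = 1.7321 × 0.4226 = 0.7320
α = arctan(0.7320) = 36.20°

36°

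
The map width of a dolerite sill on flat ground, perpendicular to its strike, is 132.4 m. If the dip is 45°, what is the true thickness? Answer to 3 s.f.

93.6 m

True thickness t = w · sin(dip) = 132.4 × sin 45°
t = 132.4 × 0.7071 = 93.621 m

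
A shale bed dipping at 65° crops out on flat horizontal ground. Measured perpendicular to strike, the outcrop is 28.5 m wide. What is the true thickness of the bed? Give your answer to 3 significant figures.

True thickness t = w · sin(dip) = 28.5 × sin 65°
t = 28.5 × 0.9063 = 25.830 m

25.8 m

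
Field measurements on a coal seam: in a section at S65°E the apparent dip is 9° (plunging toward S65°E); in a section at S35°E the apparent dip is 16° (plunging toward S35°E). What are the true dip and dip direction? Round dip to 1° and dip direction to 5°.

true dip 19°, dip direction 175°

Represent each trace as a vector plunging at its apparent dip toward its trend (east-north-up frame): v₁ = (0.895, -0.417, -0.156), v₂ = (0.551, -0.787, -0.276).
Cross product v₁ × v₂ gives the pole to the plane: n ∝ (0.008, -0.160, 0.475).
tan δ = √(n_x²+n_y²)/n_z = 0.161/0.475, so δ = 18.7°.
Dip direction = atan2(0.008, -0.160) = 177° (azimuth of n's horizontal projection).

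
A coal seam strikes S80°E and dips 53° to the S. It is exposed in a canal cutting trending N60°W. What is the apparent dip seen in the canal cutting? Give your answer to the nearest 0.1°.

Angle between strike (S80°E) and section (N60°W): β = 20°.
tan α = tan 53° × sin 20° = 1.3270 × 0.3420 = 0.4539
α = arctan(0.4539) = 24.41°

24.4°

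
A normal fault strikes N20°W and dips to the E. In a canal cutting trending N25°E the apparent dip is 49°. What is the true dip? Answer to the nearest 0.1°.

58.4°

β = acute angle between strike N20°W and section N25°E = 45°.
tan(true dip) = tan 49° / sin 45° = 1.6269
true dip = arctan 1.6269 = 58.42°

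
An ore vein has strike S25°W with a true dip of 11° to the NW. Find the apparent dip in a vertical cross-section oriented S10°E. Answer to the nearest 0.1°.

6.4°

Angle between strike (S25°W) and section (S10°E): β = 35°.
tan α = tan 11° × sin 35° = 0.1944 × 0.5736 = 0.1115
apparent dip = arctan 0.1115 = 6.36°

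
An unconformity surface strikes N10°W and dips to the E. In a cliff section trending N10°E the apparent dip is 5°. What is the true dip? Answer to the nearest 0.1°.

β = acute angle between strike N10°W and section N10°E = 20°.
tan(true dip) = tan 5° / sin 20° = 0.2558
δ = arctan(0.2558) = 14.35°

14.3°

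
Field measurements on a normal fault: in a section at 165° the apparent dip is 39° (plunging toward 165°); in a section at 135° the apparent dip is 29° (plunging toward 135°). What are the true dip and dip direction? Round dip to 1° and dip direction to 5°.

true dip 41°, dip direction 185°

Each apparent-dip line lies in the plane. As unit vectors (x east, y north, z up), v₁ plunges 39°→165° and v₂ plunges 29°→135°.
The plane normal is n = v₁ × v₂ ∝ (-0.025, -0.292, 0.340).
tan δ = √(n_x²+n_y²)/n_z = 0.293/0.340, so δ = 40.7°.
The horizontal component of n points toward azimuth atan2(n_x, n_y) = 185°, the dip direction.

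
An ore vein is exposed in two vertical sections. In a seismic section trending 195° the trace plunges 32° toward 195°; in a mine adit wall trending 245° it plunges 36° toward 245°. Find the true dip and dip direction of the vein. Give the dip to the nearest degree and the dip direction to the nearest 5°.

The two traces are lines in the plane: v₁ = (sin 195°·cos 32°, cos 195°·cos 32°, −sin 32°), v₂ = (sin 245°·cos 36°, cos 245°·cos 36°, −sin 36°).
n = v₁ × v₂ = (-0.300, -0.260, 0.526) (taken with n_z > 0).
tan δ = √(n_x²+n_y²)/n_z = 0.397/0.526, so δ = 37.1°.
The horizontal component of n points toward azimuth atan2(n_x, n_y) = 229°, the dip direction.

true dip 37°, dip direction 230°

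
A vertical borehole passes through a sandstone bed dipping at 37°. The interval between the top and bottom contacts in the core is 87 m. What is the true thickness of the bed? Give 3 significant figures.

69.5 m

True thickness t = h · cos(dip) = 87 × cos 37°
t = 87 × 0.7986 = 69.481 m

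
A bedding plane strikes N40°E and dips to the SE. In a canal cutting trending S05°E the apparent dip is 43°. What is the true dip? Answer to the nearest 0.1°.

β = acute angle between strike N40°E and section S05°E = 45°.
tan(true dip) = tan 43° / sin 45° = 1.3188
δ = arctan(1.3188) = 52.83°

52.8°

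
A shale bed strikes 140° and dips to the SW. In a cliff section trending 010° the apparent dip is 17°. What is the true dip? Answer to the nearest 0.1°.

21.8°

The section is 50° from the strike.
tan(true dip) = tan 17° / sin 50° = 0.3991
δ = arctan(0.3991) = 21.76°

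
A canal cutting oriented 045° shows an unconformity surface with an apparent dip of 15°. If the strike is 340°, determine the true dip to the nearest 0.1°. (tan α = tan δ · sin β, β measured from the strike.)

The section is 65° from the strike.
tan(true dip) = tan 15° / sin 65° = 0.2956
true dip = arctan 0.2956 = 16.47°

16.5°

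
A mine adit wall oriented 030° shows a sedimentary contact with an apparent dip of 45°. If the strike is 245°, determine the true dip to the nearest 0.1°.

60.2°

β = acute angle between strike 245° and section 030° = 35°.
tan(true dip) = tan 45° / sin 35° = 1.7434
true dip = arctan 1.7434 = 60.16°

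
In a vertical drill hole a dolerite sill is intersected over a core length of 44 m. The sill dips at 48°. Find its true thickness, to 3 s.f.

29.4 m

True thickness t = h · cos(dip) = 44 × cos 48°
t = 44 × 0.6691 = 29.442 m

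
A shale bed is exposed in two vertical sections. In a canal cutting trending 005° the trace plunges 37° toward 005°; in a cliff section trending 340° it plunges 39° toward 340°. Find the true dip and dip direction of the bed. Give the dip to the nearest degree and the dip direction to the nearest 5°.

Represent each trace as a vector plunging at its apparent dip toward its trend (east-north-up frame): v₁ = (0.070, 0.796, -0.602), v₂ = (-0.266, 0.730, -0.629).
Cross product v₁ × v₂ gives the pole to the plane: n ∝ (-0.061, 0.204, 0.262).
True dip = arccos(n_z / |n|) = arccos(0.7766) = 39.0°.
Dip direction = atan2(-0.061, 0.204) = 343° (azimuth of n's horizontal projection).

true dip 39°, dip direction 345°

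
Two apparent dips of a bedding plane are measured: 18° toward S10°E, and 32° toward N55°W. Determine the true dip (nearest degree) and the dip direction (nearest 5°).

Each apparent-dip line lies in the plane. As unit vectors (x east, y north, z up), v₁ plunges 18°→S10°E and v₂ plunges 32°→N55°W.
The plane normal is n = v₁ × v₂ ∝ (-0.647, -0.302, 0.570).
True dip = arccos(n_z / |n|) = arccos(0.6242) = 51.4°.
The horizontal component of n points toward azimuth atan2(n_x, n_y) = 245°, the dip direction.

true dip 51°, dip direction 245°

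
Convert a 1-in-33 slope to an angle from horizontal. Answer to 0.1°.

1.7°

tan θ = 1/33 = 0.0303
θ = arctan(0.0303) = 1.74°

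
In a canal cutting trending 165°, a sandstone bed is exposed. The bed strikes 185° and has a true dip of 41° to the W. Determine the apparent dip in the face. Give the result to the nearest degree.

17°

The section lies 20° from the strike.
tan(apparent dip) = tan 41° · sin 20° = 0.2973
apparent dip = arctan 0.2973 = 16.56°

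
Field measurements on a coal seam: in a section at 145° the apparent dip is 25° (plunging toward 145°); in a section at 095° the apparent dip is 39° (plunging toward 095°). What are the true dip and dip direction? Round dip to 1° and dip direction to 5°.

Represent each trace as a vector plunging at its apparent dip toward its trend (east-north-up frame): v₁ = (0.520, -0.742, -0.423), v₂ = (0.774, -0.068, -0.629).
Cross product v₁ × v₂ gives the pole to the plane: n ∝ (0.439, -0.000, 0.540).
tan δ = √(n_x²+n_y²)/n_z = 0.439/0.540, so δ = 39.1°.
The horizontal component of n points toward azimuth atan2(n_x, n_y) = 90°, the dip direction.

true dip 39°, dip direction 090°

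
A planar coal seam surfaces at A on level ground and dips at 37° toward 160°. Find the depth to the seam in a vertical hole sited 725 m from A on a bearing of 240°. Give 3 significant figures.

94.9 m

The hole lies 80° from the dip direction, so the down-dip offset is 725 × cos 80° = 125.89 m.
Depth = down-dip offset × tan(dip) = 125.89 × tan 37° = 125.89 × 0.7536
Depth = 94.87 m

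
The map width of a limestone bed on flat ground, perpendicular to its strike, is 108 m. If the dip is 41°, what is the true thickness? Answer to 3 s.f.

True thickness t = w · sin(dip) = 108 × sin 41°
t = 108 × 0.6561 = 70.854 m

70.9 m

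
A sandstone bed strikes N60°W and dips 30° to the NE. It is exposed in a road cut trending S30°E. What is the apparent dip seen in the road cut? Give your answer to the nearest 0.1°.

The strike is N60°W and the section trends S30°E; the acute angle between them is β = 30°.
tan(apparent dip) = tan 30° · sin 30° = 0.2887
α = arctan(0.2887) = 16.10°

16.1°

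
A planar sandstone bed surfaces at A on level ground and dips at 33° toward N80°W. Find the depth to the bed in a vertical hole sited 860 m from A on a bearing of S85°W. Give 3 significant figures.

The hole lies 15° from the dip direction, so the down-dip offset is 860 × cos 15° = 830.70 m.
Depth = down-dip offset × tan(dip) = 830.70 × tan 33° = 830.70 × 0.6494
Depth = 539.46 m

539 m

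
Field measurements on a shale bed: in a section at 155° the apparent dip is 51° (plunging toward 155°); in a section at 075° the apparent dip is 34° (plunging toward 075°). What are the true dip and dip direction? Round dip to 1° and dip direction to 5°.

Represent each trace as a vector plunging at its apparent dip toward its trend (east-north-up frame): v₁ = (0.266, -0.570, -0.777), v₂ = (0.801, 0.215, -0.559).
The plane normal is n = v₁ × v₂ ∝ (0.486, -0.474, 0.514).
tan δ = √(n_x²+n_y²)/n_z = 0.678/0.514, so δ = 52.9°.
Dip direction = atan2(0.486, -0.474) = 134° (azimuth of n's horizontal projection).

true dip 53°, dip direction 135°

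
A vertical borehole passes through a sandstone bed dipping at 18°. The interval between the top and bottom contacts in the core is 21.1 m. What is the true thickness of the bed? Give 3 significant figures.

20.1 m

True thickness t = h · cos(dip) = 21.1 × cos 18°
t = 21.1 × 0.9511 = 20.067 m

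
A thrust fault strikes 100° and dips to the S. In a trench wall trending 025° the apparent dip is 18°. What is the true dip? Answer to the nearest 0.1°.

18.6°

The section is 75° from the strike.
tan δ = tan α / sin β = tan 18° / sin 75° = 0.3249 / 0.9659 = 0.3364
δ = arctan(0.3364) = 18.59°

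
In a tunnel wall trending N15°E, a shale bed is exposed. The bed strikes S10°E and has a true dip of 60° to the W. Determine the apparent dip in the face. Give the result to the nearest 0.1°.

The section lies 25° from the strike.
tan α = tan 60° × sin 25° = 1.7321 × 0.4226 = 0.7320
apparent dip = arctan 0.7320 = 36.20°

36.2°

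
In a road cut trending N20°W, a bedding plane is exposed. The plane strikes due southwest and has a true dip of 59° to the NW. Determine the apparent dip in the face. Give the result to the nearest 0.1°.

56.5°

Angle between strike (due southwest) and section (N20°W): β = 65°.
tan α = tan 59° × sin 65° = 1.6643 × 0.9063 = 1.5083
α = arctan(1.5083) = 56.46°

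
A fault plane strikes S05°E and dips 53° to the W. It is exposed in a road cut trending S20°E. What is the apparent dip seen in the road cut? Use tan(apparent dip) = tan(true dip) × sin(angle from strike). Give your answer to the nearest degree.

19°

The strike is S05°E and the section trends S20°E; the acute angle between them is β = 15°.
tan(apparent dip) = tan 53° · sin 15° = 0.3435
α = arctan(0.3435) = 18.96°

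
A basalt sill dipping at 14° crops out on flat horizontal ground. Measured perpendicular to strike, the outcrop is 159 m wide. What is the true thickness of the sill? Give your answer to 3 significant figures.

True thickness t = w · sin(dip) = 159 × sin 14°
t = 159 × 0.2419 = 38.466 m

38.5 m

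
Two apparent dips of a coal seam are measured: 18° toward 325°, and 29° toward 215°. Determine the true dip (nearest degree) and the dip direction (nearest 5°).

true dip 38°, dip direction 260°

The two traces are lines in the plane: v₁ = (sin 325°·cos 18°, cos 325°·cos 18°, −sin 18°), v₂ = (sin 215°·cos 29°, cos 215°·cos 29°, −sin 29°).
Cross product v₁ × v₂ gives the pole to the plane: n ∝ (-0.599, -0.109, 0.782).
True dip = arccos(n_z / |n|) = arccos(0.7888) = 37.9°.
The horizontal component of n points toward azimuth atan2(n_x, n_y) = 260°, the dip direction.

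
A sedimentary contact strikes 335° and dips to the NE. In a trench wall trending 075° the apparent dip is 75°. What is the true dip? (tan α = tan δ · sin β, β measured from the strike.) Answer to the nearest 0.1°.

The section is 80° from the strike.
tan(true dip) = tan 75° / sin 80° = 3.7896
true dip = arctan 3.7896 = 75.22°

75.2°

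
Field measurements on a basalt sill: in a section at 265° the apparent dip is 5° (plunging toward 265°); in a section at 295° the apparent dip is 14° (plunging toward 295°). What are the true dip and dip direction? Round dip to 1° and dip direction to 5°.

true dip 20°, dip direction 340°

Each apparent-dip line lies in the plane. As unit vectors (x east, y north, z up), v₁ plunges 5°→265° and v₂ plunges 14°→295°.
Cross product v₁ × v₂ gives the pole to the plane: n ∝ (-0.057, 0.163, 0.483).
tan δ = √(n_x²+n_y²)/n_z = 0.173/0.483, so δ = 19.7°.
Dip direction = azimuth of (n_x, n_y) = atan2(-0.057, 0.163) = 341°.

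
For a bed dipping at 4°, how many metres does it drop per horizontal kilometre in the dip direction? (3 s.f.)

drop per km = 1000 × tan 4° = 1000 × 0.0699

69.9 m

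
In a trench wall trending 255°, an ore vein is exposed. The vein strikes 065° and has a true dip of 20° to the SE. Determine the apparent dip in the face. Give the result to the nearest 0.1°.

3.6°

The strike is 065° and the section trends 255°; the acute angle between them is β = 10°.
tan(apparent dip) = tan 20° · sin 10° = 0.0632
apparent dip = arctan 0.0632 = 3.62°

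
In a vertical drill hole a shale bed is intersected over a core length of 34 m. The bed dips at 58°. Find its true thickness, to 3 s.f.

18.0 m

True thickness t = h · cos(dip) = 34 × cos 58°
t = 34 × 0.5299 = 18.017 m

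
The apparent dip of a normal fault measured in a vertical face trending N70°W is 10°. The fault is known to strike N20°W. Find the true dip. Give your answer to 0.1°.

The section is 50° from the strike.
tan(true dip) = tan 10° / sin 50° = 0.2302
true dip = arctan 0.2302 = 12.96°

13.0°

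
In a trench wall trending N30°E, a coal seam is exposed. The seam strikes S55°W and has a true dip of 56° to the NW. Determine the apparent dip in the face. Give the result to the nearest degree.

The section lies 25° from the strike.
tan α = tan 56° × sin 25° = 1.4826 × 0.4226 = 0.6266
α = arctan(0.6266) = 32.07°

32°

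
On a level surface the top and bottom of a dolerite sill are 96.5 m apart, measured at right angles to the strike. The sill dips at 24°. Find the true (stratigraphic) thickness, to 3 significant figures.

True thickness t = w · sin(dip) = 96.5 × sin 24°
t = 96.5 × 0.4067 = 39.250 m

39.3 m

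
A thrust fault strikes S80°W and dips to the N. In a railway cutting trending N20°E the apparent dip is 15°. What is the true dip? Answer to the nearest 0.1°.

β = acute angle between strike S80°W and section N20°E = 60°.
tan δ = tan α / sin β = tan 15° / sin 60° = 0.2679 / 0.8660 = 0.3094
true dip = arctan 0.3094 = 17.19°

17.2°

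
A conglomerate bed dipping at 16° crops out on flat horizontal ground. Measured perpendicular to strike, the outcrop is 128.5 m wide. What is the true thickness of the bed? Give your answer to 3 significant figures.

True thickness t = w · sin(dip) = 128.5 × sin 16°
t = 128.5 × 0.2756 = 35.419 m

35.4 m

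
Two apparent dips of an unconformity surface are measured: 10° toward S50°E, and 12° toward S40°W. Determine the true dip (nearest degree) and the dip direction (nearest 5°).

The two traces are lines in the plane: v₁ = (sin 130°·cos 10°, cos 130°·cos 10°, −sin 10°), v₂ = (sin 220°·cos 12°, cos 220°·cos 12°, −sin 12°).
The plane normal is n = v₁ × v₂ ∝ (-0.001, -0.266, 0.963).
tan δ = √(n_x²+n_y²)/n_z = 0.266/0.963, so δ = 15.4°.
Dip direction = atan2(-0.001, -0.266) = 180° (azimuth of n's horizontal projection).

true dip 15°, dip direction 180°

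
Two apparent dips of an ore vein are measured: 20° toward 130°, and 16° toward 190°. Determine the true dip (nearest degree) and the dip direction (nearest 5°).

true dip 21°, dip direction 150°

The two traces are lines in the plane: v₁ = (sin 130°·cos 20°, cos 130°·cos 20°, −sin 20°), v₂ = (sin 190°·cos 16°, cos 190°·cos 16°, −sin 16°).
The plane normal is n = v₁ × v₂ ∝ (0.157, -0.256, 0.782).
True dip = arccos(n_z / |n|) = arccos(0.9337) = 21.0°.
Dip direction = azimuth of (n_x, n_y) = atan2(0.157, -0.256) = 148°.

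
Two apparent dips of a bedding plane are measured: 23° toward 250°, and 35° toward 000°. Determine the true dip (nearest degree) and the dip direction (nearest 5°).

true dip 45°, dip direction 315°

The two traces are lines in the plane: v₁ = (sin 250°·cos 23°, cos 250°·cos 23°, −sin 23°), v₂ = (sin 0°·cos 35°, cos 0°·cos 35°, −sin 35°).
Cross product v₁ × v₂ gives the pole to the plane: n ∝ (-0.501, 0.496, 0.709).
Dip δ = arctan(|n_h|/n_z) = arctan(0.705/0.709) = 44.8°.
The horizontal component of n points toward azimuth atan2(n_x, n_y) = 315°, the dip direction.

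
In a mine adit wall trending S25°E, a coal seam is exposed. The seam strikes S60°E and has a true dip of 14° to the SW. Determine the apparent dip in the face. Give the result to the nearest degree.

Angle between strike (S60°E) and section (S25°E): β = 35°.
tan(apparent dip) = tan 14° · sin 35° = 0.1430
α = arctan(0.1430) = 8.14°

8°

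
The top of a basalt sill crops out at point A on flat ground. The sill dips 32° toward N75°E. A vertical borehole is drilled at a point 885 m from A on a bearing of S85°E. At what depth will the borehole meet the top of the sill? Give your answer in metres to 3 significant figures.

The hole lies 20° from the dip direction, so the down-dip offset is 885 × cos 20° = 831.63 m.
Depth = down-dip offset × tan(dip) = 831.63 × tan 32° = 831.63 × 0.6249
Depth = 519.66 m

520 m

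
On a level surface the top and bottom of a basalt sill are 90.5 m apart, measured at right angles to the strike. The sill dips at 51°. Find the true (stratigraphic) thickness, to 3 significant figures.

70.3 m

True thickness t = w · sin(dip) = 90.5 × sin 51°
t = 90.5 × 0.7771 = 70.332 m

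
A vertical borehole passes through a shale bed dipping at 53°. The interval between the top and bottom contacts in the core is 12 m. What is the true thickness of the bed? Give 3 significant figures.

7.22 m

True thickness t = h · cos(dip) = 12 × cos 53°
t = 12 × 0.6018 = 7.222 m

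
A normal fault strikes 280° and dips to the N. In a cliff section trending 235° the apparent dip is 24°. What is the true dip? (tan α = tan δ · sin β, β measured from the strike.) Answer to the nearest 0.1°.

β = acute angle between strike 280° and section 235° = 45°.
tan(true dip) = tan 24° / sin 45° = 0.6296
δ = arctan(0.6296) = 32.20°

32.2°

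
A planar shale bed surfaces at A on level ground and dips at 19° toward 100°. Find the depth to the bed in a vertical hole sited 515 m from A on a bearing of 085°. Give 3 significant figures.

The hole lies 15° from the dip direction, so the down-dip offset is 515 × cos 15° = 497.45 m.
Depth = down-dip offset × tan(dip) = 497.45 × tan 19° = 497.45 × 0.3443
Depth = 171.29 m

171 m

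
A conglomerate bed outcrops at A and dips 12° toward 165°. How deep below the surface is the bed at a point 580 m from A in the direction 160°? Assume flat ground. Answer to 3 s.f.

123 m

The hole lies 5° from the dip direction, so the down-dip offset is 580 × cos 5° = 577.79 m.
Depth = down-dip offset × tan(dip) = 577.79 × tan 12° = 577.79 × 0.2126
Depth = 122.81 m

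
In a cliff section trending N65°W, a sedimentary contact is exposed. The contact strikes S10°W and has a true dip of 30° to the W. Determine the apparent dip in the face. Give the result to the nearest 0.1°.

29.1°

Angle between strike (S10°W) and section (N65°W): β = 75°.
tan(apparent dip) = tan 30° · sin 75° = 0.5577
α = arctan(0.5577) = 29.15°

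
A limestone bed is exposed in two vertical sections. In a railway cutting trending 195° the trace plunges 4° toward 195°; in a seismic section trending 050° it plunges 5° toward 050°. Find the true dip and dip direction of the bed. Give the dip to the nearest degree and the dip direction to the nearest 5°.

The two traces are lines in the plane: v₁ = (sin 195°·cos 4°, cos 195°·cos 4°, −sin 4°), v₂ = (sin 50°·cos 5°, cos 50°·cos 5°, −sin 5°).
Cross product v₁ × v₂ gives the pole to the plane: n ∝ (0.129, -0.076, 0.570).
tan δ = √(n_x²+n_y²)/n_z = 0.149/0.570, so δ = 14.7°.
Dip direction = azimuth of (n_x, n_y) = atan2(0.129, -0.076) = 120°.

true dip 15°, dip direction 120°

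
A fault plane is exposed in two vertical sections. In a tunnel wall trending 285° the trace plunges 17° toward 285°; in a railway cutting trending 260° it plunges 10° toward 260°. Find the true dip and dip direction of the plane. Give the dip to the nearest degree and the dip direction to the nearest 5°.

Each apparent-dip line lies in the plane. As unit vectors (x east, y north, z up), v₁ plunges 17°→285° and v₂ plunges 10°→260°.
Cross product v₁ × v₂ gives the pole to the plane: n ∝ (-0.093, 0.123, 0.398).
Dip δ = arctan(|n_h|/n_z) = arctan(0.154/0.398) = 21.2°.
Dip direction = azimuth of (n_x, n_y) = atan2(-0.093, 0.123) = 323°.

true dip 21°, dip direction 325°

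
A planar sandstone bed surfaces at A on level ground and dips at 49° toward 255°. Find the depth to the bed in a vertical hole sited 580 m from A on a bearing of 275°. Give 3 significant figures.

The hole lies 20° from the dip direction, so the down-dip offset is 580 × cos 20° = 545.02 m.
Depth = down-dip offset × tan(dip) = 545.02 × tan 49° = 545.02 × 1.1504
Depth = 626.98 m

627 m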